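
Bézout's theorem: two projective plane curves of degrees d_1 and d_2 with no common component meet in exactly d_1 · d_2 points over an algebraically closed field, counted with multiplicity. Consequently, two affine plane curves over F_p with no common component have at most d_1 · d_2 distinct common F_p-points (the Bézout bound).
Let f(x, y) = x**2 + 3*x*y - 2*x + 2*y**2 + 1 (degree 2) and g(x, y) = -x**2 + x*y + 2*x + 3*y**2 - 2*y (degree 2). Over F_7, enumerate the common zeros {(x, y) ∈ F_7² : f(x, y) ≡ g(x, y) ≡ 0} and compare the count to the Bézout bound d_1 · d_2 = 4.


Common zeros: {(4, 5)}; count = 1; Bézout bound = 4.

deg(f) = 2, deg(g) = 2, so Bézout bound = 4.
Scan x ∈ F_7. For each x, list the y ∈ F_7 with f(x, y) ≡ 0 and those with g(x, y) ≡ 0 (mod 7); the common zeros in that column are the intersection.
  x = 0: f ≡ 0 at y ∈ ∅; g ≡ 0 at y ∈ {0, 3}; common: ∅.
  x = 1: f ≡ 0 at y ∈ {0, 2}; g ≡ 0 at y ∈ ∅; common: ∅.
  x = 2: f ≡ 0 at y ∈ {2}; g ≡ 0 at y ∈ {0}; common: ∅.
  x = 3: f ≡ 0 at y ∈ {3}; g ≡ 0 at y ∈ {4, 5}; common: ∅.
  x = 4: f ≡ 0 at y ∈ {3, 5}; g ≡ 0 at y ∈ {5, 6}; common: {5}.
  x = 5: f ≡ 0 at y ∈ ∅; g ≡ 0 at y ∈ {3}; common: ∅.
  x = 6: f ≡ 0 at y ∈ ∅; g ≡ 0 at y ∈ ∅; common: ∅.
Collecting: common zeros = {(4, 5)}, so the count is 1.
Comparison with the Bézout bound: 1 ≤ 4 = deg(f)·deg(g), as expected for curves with no common component (the affine F_7-count falls short of the bound because intersections may lie at infinity, over extension fields, or carry multiplicity).


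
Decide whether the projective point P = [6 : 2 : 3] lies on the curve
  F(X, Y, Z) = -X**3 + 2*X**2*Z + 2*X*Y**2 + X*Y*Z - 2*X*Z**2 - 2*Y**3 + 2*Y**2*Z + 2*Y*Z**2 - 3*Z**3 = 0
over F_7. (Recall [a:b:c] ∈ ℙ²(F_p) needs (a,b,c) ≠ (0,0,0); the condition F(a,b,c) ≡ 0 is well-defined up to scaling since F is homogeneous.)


F(6,2,3) ≡ 2 (mod 7); P is NOT on the curve.

Evaluate F(6, 2, 3) term-by-term (mod 7).
  -X**3 ↦ -1·216·1·1 = -216
  2*X**2*Z ↦ 2·36·1·3 = 216
  2*X*Y**2 ↦ 2·6·4·1 = 48
  X*Y*Z ↦ 1·6·2·3 = 36
  -2*X*Z**2 ↦ -2·6·1·9 = -108
  -2*Y**3 ↦ -2·1·8·1 = -16
  2*Y**2*Z ↦ 2·1·4·3 = 24
  2*Y*Z**2 ↦ 2·1·2·9 = 36
  -3*Z**3 ↦ -3·1·1·27 = -81
Sum: F(6, 2, 3) = (-216) + (216) + (48) + (36) + (-108) + (-16) + (24) + (36) + (-81) = -61.
Reducing mod 7: -61 ≡ 2 (mod 7).
Since F(a, b, c) ≡ 2 ≠ 0 (mod 7), P does NOT lie on the curve.


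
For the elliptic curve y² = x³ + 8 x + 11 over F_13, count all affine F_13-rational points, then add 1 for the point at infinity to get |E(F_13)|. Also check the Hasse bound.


Affine points = {(2, 3), (2, 10), (3, 6), (3, 7), (4, 4), (4, 9), (10, 5), (10, 8), (11, 0)}; affine count = 9; |E(F_13)| = 10.

Discriminant check: Δ ∝ 4a³ + 27b² = 4·8³ + 27·11² = 4·512 + 27·121 ≡ 11 (mod 13). Nonzero ⇒ E is nonsingular.
For each x ∈ F_13, compute rhs = x³ + 8·x + 11 mod 13, then count y ∈ F_13 with y² ≡ rhs.
  x = 0: rhs = 11, matching y values: none (0 points).
  x = 1: rhs = 7, matching y values: none (0 points).
  x = 2: rhs = 9, matching y values: 3, 10 (2 points).
  x = 3: rhs = 10, matching y values: 6, 7 (2 points).
  x = 4: rhs = 3, matching y values: 4, 9 (2 points).
  x = 5: rhs = 7, matching y values: none (0 points).
  x = 6: rhs = 2, matching y values: none (0 points).
  x = 7: rhs = 7, matching y values: none (0 points).
  x = 8: rhs = 2, matching y values: none (0 points).
  x = 9: rhs = 6, matching y values: none (0 points).
  x = 10: rhs = 12, matching y values: 5, 8 (2 points).
  x = 11: rhs = 0, matching y values: 0 (1 points).
  x = 12: rhs = 2, matching y values: none (0 points).
Total affine count: 9.
Full point count |E(F_13)| = 9 + 1 = 10.
Hasse bound: |10 − (13+1)| = |-4| = 4 ≤ 2√13 ≈ 7.2111 ✓.


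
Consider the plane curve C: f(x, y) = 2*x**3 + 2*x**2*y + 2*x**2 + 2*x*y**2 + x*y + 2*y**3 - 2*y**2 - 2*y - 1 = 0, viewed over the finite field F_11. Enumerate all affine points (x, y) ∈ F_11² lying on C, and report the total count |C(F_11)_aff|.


Affine F_11-points: {(1, 10), (2, 5), (3, 9), (4, 9), (5, 9), (6, 7), (7, 3), (7, 5), (7, 8), (9, 6), (10, 8)}; count = 11.

For each of the 121 pairs (x, y) ∈ F_11², evaluate f(x, y) mod 11. Record the zeros.
  x = 0: [0↦10, 1↦8, 2↦3, 3↦7, 4↦10, 5↦2, 6↦6, 7↦1, 8↦10, 9↦1, 10↦8]  zeros at y ∈ ∅
  x = 1: [0↦3, 1↦6, 2↦10, 3↦5, 4↦3, 5↦5, 6↦1, 7↦3, 8↦1, 9↦7, 10↦0]  zeros at y ∈ {10}
  x = 2: [0↦1, 1↦2, 2↦8, 3↦9, 4↦6, 5↦0, 6↦3, 7↦5, 8↦7, 9↦10, 10↦4]  zeros at y ∈ {5}
  x = 3: [0↦5, 1↦8, 2↦9, 3↦9, 4↦9, 5↦10, 6↦2, 7↦8, 8↦7, 9↦0, 10↦10]  zeros at y ∈ {9}
  x = 4: [0↦5, 1↦3, 2↦3, 3↦6, 4↦2, 5↦3, 6↦10, 7↦2, 8↦2, 9↦0, 10↦8]  zeros at y ∈ {9}
  x = 5: [0↦2, 1↦10, 2↦2, 3↦1, 4↦8, 5↦2, 6↦6, 7↦10, 8↦4, 9↦0, 10↦10]  zeros at y ∈ {9}
  x = 6: [0↦8, 1↦8, 2↦7, 3↦6, 4↦6, 5↦8, 6↦2, 7↦0, 8↦3, 9↦1, 10↦6]  zeros at y ∈ {7}
  x = 7: [0↦2, 1↦9, 2↦8, 3↦0, 4↦8, 5↦0, 6↦10, 7↦6, 8↦0, 9↦4, 10↦8]  zeros at y ∈ {3, 5, 8}
  x = 8: [0↦7, 1↦3, 2↦6, 3↦6, 4↦4, 5↦1, 6↦9, 7↦7, 8↦7, 9↦10, 10↦6]  zeros at y ∈ ∅
  x = 9: [0↦2, 1↦2, 2↦2, 3↦3, 4↦6, 5↦1, 6↦0, 7↦4, 8↦3, 9↦9, 10↦1]  zeros at y ∈ {6}
  x = 10: [0↦10, 1↦7, 2↦8, 3↦3, 4↦4, 5↦1, 6↦6, 7↦9, 8↦0, 9↦2, 10↦5]  zeros at y ∈ {8}
Collecting zeros: affine points = {(1, 10), (2, 5), (3, 9), (4, 9), (5, 9), (6, 7), (7, 3), (7, 5), (7, 8), (9, 6), (10, 8)}.
Total count |C(F_11)_aff| = 11.


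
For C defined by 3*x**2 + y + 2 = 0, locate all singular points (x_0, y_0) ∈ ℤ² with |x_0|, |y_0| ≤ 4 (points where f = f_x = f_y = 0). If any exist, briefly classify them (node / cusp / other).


No singular points in the scanned grid; C is smooth there.

Compute partial derivatives:
  f_x = 6*x.
  f_y = 1.
f_y = 1 is a nonzero constant, so f_y never vanishes: no point (x, y) can satisfy f = f_x = f_y = 0. In particular no (x, y) ∈ {−4, ..., 4}² is singular; the curve is smooth.


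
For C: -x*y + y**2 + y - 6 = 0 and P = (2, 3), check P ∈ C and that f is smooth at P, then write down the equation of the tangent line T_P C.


Tangent line at P: -3*x + 5*y - 9 = 0.

Step 1: f(2, 3) = 0, so P lies on C.
Step 2: partial derivatives
  f_x(x, y) = -y, f_y(x, y) = -x + 2*y + 1.
  f_x(P) = -3, f_y(P) = 5 (gradient nonzero, so P is smooth).
Step 3: tangent line at P: -3·(x − 2) + 5·(y − 3) = 0.
Expanding: -3*x + 5*y - 9 = 0.


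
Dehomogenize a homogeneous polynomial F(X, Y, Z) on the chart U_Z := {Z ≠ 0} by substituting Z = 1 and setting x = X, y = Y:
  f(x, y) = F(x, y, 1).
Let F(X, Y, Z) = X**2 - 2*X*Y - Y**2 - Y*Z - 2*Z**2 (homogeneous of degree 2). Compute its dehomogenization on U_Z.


f(x, y) = x**2 - 2*x*y - y**2 - y - 2

On U_Z we set Z = 1. Each monomial c·X^i·Y^j·Z^k in F becomes c·x^i·y^j·1^k = c·x^i·y^j.
Substituting Z = 1: F(X, Y, 1) = x**2 - 2*x*y - y**2 - y - 2.
Note: deg(f) ≤ deg(F) = 2; strict inequality happens when F is divisible by Z (lost terms).


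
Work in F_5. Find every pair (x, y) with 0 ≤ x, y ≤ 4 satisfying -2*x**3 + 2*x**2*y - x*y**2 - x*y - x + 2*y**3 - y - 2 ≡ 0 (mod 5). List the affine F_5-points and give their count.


Affine F_5-points: {(1, 0), (1, 3), (2, 0), (2, 1), (3, 3), (4, 2), (4, 3)}; count = 7.

For each of the 25 pairs (x, y) ∈ F_5², evaluate f(x, y) mod 5. Record the zeros.
  x = 0: [0↦3, 1↦4, 2↦2, 3↦4, 4↦2]  zeros at y ∈ ∅
  x = 1: [0↦0, 1↦1, 2↦2, 3↦0, 4↦2]  zeros at y ∈ {0, 3}
  x = 2: [0↦0, 1↦0, 2↦3, 3↦1, 4↦1]  zeros at y ∈ {0, 1}
  x = 3: [0↦1, 1↦4, 2↦3, 3↦0, 4↦2]  zeros at y ∈ {3}
  x = 4: [0↦1, 1↦1, 2↦0, 3↦0, 4↦3]  zeros at y ∈ {2, 3}
Collecting zeros: affine points = {(1, 0), (1, 3), (2, 0), (2, 1), (3, 3), (4, 2), (4, 3)}.
Total count |C(F_5)_aff| = 7.


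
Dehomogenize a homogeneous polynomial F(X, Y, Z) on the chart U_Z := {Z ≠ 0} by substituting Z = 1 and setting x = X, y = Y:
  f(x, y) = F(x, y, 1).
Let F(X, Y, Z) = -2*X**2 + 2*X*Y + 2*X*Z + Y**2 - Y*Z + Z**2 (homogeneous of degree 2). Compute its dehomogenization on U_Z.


f(x, y) = -2*x**2 + 2*x*y + 2*x + y**2 - y + 1

On U_Z we set Z = 1. Each monomial c·X^i·Y^j·Z^k in F becomes c·x^i·y^j·1^k = c·x^i·y^j.
Substituting Z = 1: F(X, Y, 1) = -2*x**2 + 2*x*y + 2*x + y**2 - y + 1.
Note: deg(f) ≤ deg(F) = 2; strict inequality happens when F is divisible by Z (lost terms).


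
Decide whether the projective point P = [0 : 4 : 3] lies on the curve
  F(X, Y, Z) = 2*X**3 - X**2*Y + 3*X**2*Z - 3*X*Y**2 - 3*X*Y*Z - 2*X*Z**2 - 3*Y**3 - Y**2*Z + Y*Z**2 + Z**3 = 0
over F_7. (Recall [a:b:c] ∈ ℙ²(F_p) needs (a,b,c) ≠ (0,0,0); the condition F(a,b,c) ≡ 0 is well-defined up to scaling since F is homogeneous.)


F(0,4,3) ≡ 5 (mod 7); P is NOT on the curve.

Evaluate F(0, 4, 3) term-by-term (mod 7).
  2*X**3 ↦ 2·0·1·1 = 0
  -X**2*Y ↦ -1·0·4·1 = 0
  3*X**2*Z ↦ 3·0·1·3 = 0
  -3*X*Y**2 ↦ -3·0·16·1 = 0
  -3*X*Y*Z ↦ -3·0·4·3 = 0
  -2*X*Z**2 ↦ -2·0·1·9 = 0
  -3*Y**3 ↦ -3·1·64·1 = -192
  -Y**2*Z ↦ -1·1·16·3 = -48
  Y*Z**2 ↦ 1·1·4·9 = 36
  Z**3 ↦ 1·1·1·27 = 27
Sum: F(0, 4, 3) = (0) + (0) + (0) + (0) + (0) + (0) + (-192) + (-48) + (36) + (27) = -177.
Reducing mod 7: -177 ≡ 5 (mod 7).
Since F(a, b, c) ≡ 5 ≠ 0 (mod 7), P does NOT lie on the curve.


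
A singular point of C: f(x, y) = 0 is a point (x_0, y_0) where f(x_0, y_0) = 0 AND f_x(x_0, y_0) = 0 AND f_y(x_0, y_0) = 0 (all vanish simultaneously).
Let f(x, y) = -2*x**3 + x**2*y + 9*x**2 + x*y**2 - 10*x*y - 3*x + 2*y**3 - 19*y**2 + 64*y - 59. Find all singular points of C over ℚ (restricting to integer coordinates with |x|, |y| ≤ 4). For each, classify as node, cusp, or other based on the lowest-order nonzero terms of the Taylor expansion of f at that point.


Singular points: {(2, 3)}; classification: cusp.

Compute partial derivatives:
  f_x = -6*x**2 + 2*x*y + 18*x + y**2 - 10*y - 3.
  f_y = x**2 + 2*x*y - 10*x + 6*y**2 - 38*y + 64.
Scan x_0 ∈ {−4, ..., 4}. For each x_0, f_y(x_0, y) is a polynomial in y; find its integer roots y ∈ {−4, ..., 4}, then test f_x and f at those candidates.
  x = -4: f_y(-4, y) = 6*y**2 - 46*y + 120; no integer root y with |y| ≤ 4.
  x = -3: f_y(-3, y) = 6*y**2 - 44*y + 103; no integer root y with |y| ≤ 4.
  x = -2: f_y(-2, y) = 6*y**2 - 42*y + 88; no integer root y with |y| ≤ 4.
  x = -1: f_y(-1, y) = 6*y**2 - 40*y + 75; no integer root y with |y| ≤ 4.
  x = 0: f_y(0, y) = 6*y**2 - 38*y + 64; no integer root y with |y| ≤ 4.
  x = 1: f_y(1, y) = 6*y**2 - 36*y + 55; no integer root y with |y| ≤ 4.
  x = 2: f_y(2, y) = 6*y**2 - 34*y + 48; vanishes at y ∈ {3}. (2, 3): f_x = 0, f = 0 — SINGULAR.
  x = 3: f_y(3, y) = 6*y**2 - 32*y + 43; no integer root y with |y| ≤ 4.
  x = 4: f_y(4, y) = 6*y**2 - 30*y + 40; no integer root y with |y| ≤ 4.
Only singular point on the grid: (2, 3).
Classify: substitute x = 2 + u, y = 3 + v and expand: f = -2*u**3 + u**2*v + u*v**2 + 2*v**3 + v**2.
No constant or linear terms (consistent with a singular point). Quadratic part: v**2. Cubic part: -2*u**3 + u**2*v + u*v**2 + 2*v**3.
The quadratic part v**2 is a perfect square, so there is a single (double) tangent line v = 0, i.e. y = 3. Restricting the cubic part to that line (v = 0) leaves -2*u**3 ≠ 0, so f is not divisible by v and the branch is v² ≈ 2*u**3 to lowest order — this is a cusp.
Classification: cusp.


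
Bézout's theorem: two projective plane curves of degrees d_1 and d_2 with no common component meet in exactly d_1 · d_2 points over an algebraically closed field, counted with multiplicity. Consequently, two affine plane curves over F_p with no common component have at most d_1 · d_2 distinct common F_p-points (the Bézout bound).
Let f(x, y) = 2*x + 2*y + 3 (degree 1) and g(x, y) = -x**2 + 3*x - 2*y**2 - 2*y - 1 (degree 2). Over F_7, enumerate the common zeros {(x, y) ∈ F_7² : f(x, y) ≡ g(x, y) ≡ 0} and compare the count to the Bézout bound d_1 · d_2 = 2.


Common zeros: ∅; count = 0; Bézout bound = 2.

deg(f) = 1, deg(g) = 2, so Bézout bound = 2.
Scan x ∈ F_7. For each x, list the y ∈ F_7 with f(x, y) ≡ 0 and those with g(x, y) ≡ 0 (mod 7); the common zeros in that column are the intersection.
  x = 0: f ≡ 0 at y ∈ {2}; g ≡ 0 at y ∈ ∅; common: ∅.
  x = 1: f ≡ 0 at y ∈ {1}; g ≡ 0 at y ∈ ∅; common: ∅.
  x = 2: f ≡ 0 at y ∈ {0}; g ≡ 0 at y ∈ ∅; common: ∅.
  x = 3: f ≡ 0 at y ∈ {6}; g ≡ 0 at y ∈ ∅; common: ∅.
  x = 4: f ≡ 0 at y ∈ {5}; g ≡ 0 at y ∈ ∅; common: ∅.
  x = 5: f ≡ 0 at y ∈ {4}; g ≡ 0 at y ∈ {3}; common: ∅.
  x = 6: f ≡ 0 at y ∈ {3}; g ≡ 0 at y ∈ ∅; common: ∅.
Collecting: common zeros = ∅, so the count is 0.
Comparison with the Bézout bound: 0 ≤ 2 = deg(f)·deg(g), as expected for curves with no common component (the affine F_7-count falls short of the bound because intersections may lie at infinity, over extension fields, or carry multiplicity).


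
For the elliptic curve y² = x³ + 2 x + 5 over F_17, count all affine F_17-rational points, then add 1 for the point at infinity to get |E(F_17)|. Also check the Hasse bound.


Affine points = {(1, 5), (1, 12), (2, 0), (3, 2), (3, 15), (4, 3), (4, 14), (5, 2), (5, 15), (9, 2), (9, 15), (11, 7), (11, 10), (13, 1), (13, 16), (16, 6), (16, 11)}; affine count = 17; |E(F_17)| = 18.

Discriminant check: Δ ∝ 4a³ + 27b² = 4·2³ + 27·5² = 4·8 + 27·25 ≡ 10 (mod 17). Nonzero ⇒ E is nonsingular.
For each x ∈ F_17, compute rhs = x³ + 2·x + 5 mod 17, then count y ∈ F_17 with y² ≡ rhs.
  x = 0: rhs = 5, matching y values: none (0 points).
  x = 1: rhs = 8, matching y values: 5, 12 (2 points).
  x = 2: rhs = 0, matching y values: 0 (1 points).
  x = 3: rhs = 4, matching y values: 2, 15 (2 points).
  x = 4: rhs = 9, matching y values: 3, 14 (2 points).
  x = 5: rhs = 4, matching y values: 2, 15 (2 points).
  x = 6: rhs = 12, matching y values: none (0 points).
  x = 7: rhs = 5, matching y values: none (0 points).
  x = 8: rhs = 6, matching y values: none (0 points).
  x = 9: rhs = 4, matching y values: 2, 15 (2 points).
  x = 10: rhs = 5, matching y values: none (0 points).
  x = 11: rhs = 15, matching y values: 7, 10 (2 points).
  x = 12: rhs = 6, matching y values: none (0 points).
  x = 13: rhs = 1, matching y values: 1, 16 (2 points).
  x = 14: rhs = 6, matching y values: none (0 points).
  x = 15: rhs = 10, matching y values: none (0 points).
  x = 16: rhs = 2, matching y values: 6, 11 (2 points).
Total affine count: 17.
Full point count |E(F_17)| = 17 + 1 = 18.
Hasse bound: |18 − (17+1)| = |0| = 0 ≤ 2√17 ≈ 8.2462 ✓.


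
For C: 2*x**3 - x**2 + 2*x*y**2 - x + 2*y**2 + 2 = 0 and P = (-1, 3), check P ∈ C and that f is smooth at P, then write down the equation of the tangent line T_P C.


Tangent line at P: 25*x + 25 = 0.

Step 1: f(-1, 3) = 0, so P lies on C.
Step 2: partial derivatives
  f_x(x, y) = 6*x**2 - 2*x + 2*y**2 - 1, f_y(x, y) = 4*x*y + 4*y.
  f_x(P) = 25, f_y(P) = 0 (gradient nonzero, so P is smooth).
Step 3: tangent line at P: 25·(x − -1) + 0·(y − 3) = 0.
Expanding: 25*x + 25 = 0.


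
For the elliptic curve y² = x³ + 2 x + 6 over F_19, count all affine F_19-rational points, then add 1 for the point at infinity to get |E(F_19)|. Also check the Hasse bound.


Affine points = {(0, 5), (0, 14), (1, 3), (1, 16), (3, 1), (3, 18), (6, 5), (6, 14), (10, 0), (13, 5), (13, 14), (14, 2), (14, 17), (16, 7), (16, 12)}; affine count = 15; |E(F_19)| = 16.

Discriminant check: Δ ∝ 4a³ + 27b² = 4·2³ + 27·6² = 4·8 + 27·36 ≡ 16 (mod 19). Nonzero ⇒ E is nonsingular.
For each x ∈ F_19, compute rhs = x³ + 2·x + 6 mod 19, then count y ∈ F_19 with y² ≡ rhs.
  x = 0: rhs = 6, matching y values: 5, 14 (2 points).
  x = 1: rhs = 9, matching y values: 3, 16 (2 points).
  x = 2: rhs = 18, matching y values: none (0 points).
  x = 3: rhs = 1, matching y values: 1, 18 (2 points).
  x = 4: rhs = 2, matching y values: none (0 points).
  x = 5: rhs = 8, matching y values: none (0 points).
  x = 6: rhs = 6, matching y values: 5, 14 (2 points).
  x = 7: rhs = 2, matching y values: none (0 points).
  x = 8: rhs = 2, matching y values: none (0 points).
  x = 9: rhs = 12, matching y values: none (0 points).
  x = 10: rhs = 0, matching y values: 0 (1 points).
  x = 11: rhs = 10, matching y values: none (0 points).
  x = 12: rhs = 10, matching y values: none (0 points).
  x = 13: rhs = 6, matching y values: 5, 14 (2 points).
  x = 14: rhs = 4, matching y values: 2, 17 (2 points).
  x = 15: rhs = 10, matching y values: none (0 points).
  x = 16: rhs = 11, matching y values: 7, 12 (2 points).
  x = 17: rhs = 13, matching y values: none (0 points).
  x = 18: rhs = 3, matching y values: none (0 points).
Total affine count: 15.
Full point count |E(F_19)| = 15 + 1 = 16.
Hasse bound: |16 − (19+1)| = |-4| = 4 ≤ 2√19 ≈ 8.7178 ✓.


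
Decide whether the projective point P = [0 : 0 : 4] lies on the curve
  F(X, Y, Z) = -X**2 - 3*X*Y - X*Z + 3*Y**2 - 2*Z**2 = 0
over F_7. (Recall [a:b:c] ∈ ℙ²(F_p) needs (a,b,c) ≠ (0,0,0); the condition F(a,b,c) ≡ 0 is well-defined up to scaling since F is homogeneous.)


F(0,0,4) ≡ 3 (mod 7); P is NOT on the curve.

Evaluate F(0, 0, 4) term-by-term (mod 7).
  -X**2 ↦ -1·0·1·1 = 0
  -3*X*Y ↦ -3·0·0·1 = 0
  -X*Z ↦ -1·0·1·4 = 0
  3*Y**2 ↦ 3·1·0·1 = 0
  -2*Z**2 ↦ -2·1·1·16 = -32
Sum: F(0, 0, 4) = (0) + (0) + (0) + (0) + (-32) = -32.
Reducing mod 7: -32 ≡ 3 (mod 7).
Since F(a, b, c) ≡ 3 ≠ 0 (mod 7), P does NOT lie on the curve.


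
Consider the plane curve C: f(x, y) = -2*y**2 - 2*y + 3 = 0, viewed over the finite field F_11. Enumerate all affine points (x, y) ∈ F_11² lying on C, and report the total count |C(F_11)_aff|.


Affine F_11-points: ∅; count = 0.

For each of the 121 pairs (x, y) ∈ F_11², evaluate f(x, y) mod 11. Record the zeros.
  x = 0: [0↦3, 1↦10, 2↦2, 3↦1, 4↦7, 5↦9, 6↦7, 7↦1, 8↦2, 9↦10, 10↦3]  zeros at y ∈ ∅
  x = 1: [0↦3, 1↦10, 2↦2, 3↦1, 4↦7, 5↦9, 6↦7, 7↦1, 8↦2, 9↦10, 10↦3]  zeros at y ∈ ∅
  x = 2: [0↦3, 1↦10, 2↦2, 3↦1, 4↦7, 5↦9, 6↦7, 7↦1, 8↦2, 9↦10, 10↦3]  zeros at y ∈ ∅
  x = 3: [0↦3, 1↦10, 2↦2, 3↦1, 4↦7, 5↦9, 6↦7, 7↦1, 8↦2, 9↦10, 10↦3]  zeros at y ∈ ∅
  x = 4: [0↦3, 1↦10, 2↦2, 3↦1, 4↦7, 5↦9, 6↦7, 7↦1, 8↦2, 9↦10, 10↦3]  zeros at y ∈ ∅
  x = 5: [0↦3, 1↦10, 2↦2, 3↦1, 4↦7, 5↦9, 6↦7, 7↦1, 8↦2, 9↦10, 10↦3]  zeros at y ∈ ∅
  x = 6: [0↦3, 1↦10, 2↦2, 3↦1, 4↦7, 5↦9, 6↦7, 7↦1, 8↦2, 9↦10, 10↦3]  zeros at y ∈ ∅
  x = 7: [0↦3, 1↦10, 2↦2, 3↦1, 4↦7, 5↦9, 6↦7, 7↦1, 8↦2, 9↦10, 10↦3]  zeros at y ∈ ∅
  x = 8: [0↦3, 1↦10, 2↦2, 3↦1, 4↦7, 5↦9, 6↦7, 7↦1, 8↦2, 9↦10, 10↦3]  zeros at y ∈ ∅
  x = 9: [0↦3, 1↦10, 2↦2, 3↦1, 4↦7, 5↦9, 6↦7, 7↦1, 8↦2, 9↦10, 10↦3]  zeros at y ∈ ∅
  x = 10: [0↦3, 1↦10, 2↦2, 3↦1, 4↦7, 5↦9, 6↦7, 7↦1, 8↦2, 9↦10, 10↦3]  zeros at y ∈ ∅
Collecting zeros: affine points = ∅.
Total count |C(F_11)_aff| = 0.


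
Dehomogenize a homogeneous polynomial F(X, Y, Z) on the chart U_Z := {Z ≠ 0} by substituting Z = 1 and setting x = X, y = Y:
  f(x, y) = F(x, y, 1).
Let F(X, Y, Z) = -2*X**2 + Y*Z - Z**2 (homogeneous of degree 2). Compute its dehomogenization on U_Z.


f(x, y) = -2*x**2 + y - 1

On U_Z we set Z = 1. Each monomial c·X^i·Y^j·Z^k in F becomes c·x^i·y^j·1^k = c·x^i·y^j.
Substituting Z = 1: F(X, Y, 1) = -2*x**2 + y - 1.
Note: deg(f) ≤ deg(F) = 2; strict inequality happens when F is divisible by Z (lost terms).


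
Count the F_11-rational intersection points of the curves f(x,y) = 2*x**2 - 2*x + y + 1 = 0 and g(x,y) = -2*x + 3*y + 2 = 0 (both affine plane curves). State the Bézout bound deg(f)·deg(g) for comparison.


Common zeros: {(9, 9), (10, 6)}; count = 2; Bézout bound = 2.

deg(f) = 2, deg(g) = 1, so Bézout bound = 2.
Scan x ∈ F_11. For each x, list the y ∈ F_11 with f(x, y) ≡ 0 and those with g(x, y) ≡ 0 (mod 11); the common zeros in that column are the intersection.
  x = 0: f ≡ 0 at y ∈ {10}; g ≡ 0 at y ∈ {3}; common: ∅.
  x = 1: f ≡ 0 at y ∈ {10}; g ≡ 0 at y ∈ {0}; common: ∅.
  x = 2: f ≡ 0 at y ∈ {6}; g ≡ 0 at y ∈ {8}; common: ∅.
  x = 3: f ≡ 0 at y ∈ {9}; g ≡ 0 at y ∈ {5}; common: ∅.
  x = 4: f ≡ 0 at y ∈ {8}; g ≡ 0 at y ∈ {2}; common: ∅.
  x = 5: f ≡ 0 at y ∈ {3}; g ≡ 0 at y ∈ {10}; common: ∅.
  x = 6: f ≡ 0 at y ∈ {5}; g ≡ 0 at y ∈ {7}; common: ∅.
  x = 7: f ≡ 0 at y ∈ {3}; g ≡ 0 at y ∈ {4}; common: ∅.
  x = 8: f ≡ 0 at y ∈ {8}; g ≡ 0 at y ∈ {1}; common: ∅.
  x = 9: f ≡ 0 at y ∈ {9}; g ≡ 0 at y ∈ {9}; common: {9}.
  x = 10: f ≡ 0 at y ∈ {6}; g ≡ 0 at y ∈ {6}; common: {6}.
Collecting: common zeros = {(9, 9), (10, 6)}, so the count is 2.
Comparison with the Bézout bound: 2 ≤ 2 = deg(f)·deg(g), as expected for curves with no common component (the bound is attained).


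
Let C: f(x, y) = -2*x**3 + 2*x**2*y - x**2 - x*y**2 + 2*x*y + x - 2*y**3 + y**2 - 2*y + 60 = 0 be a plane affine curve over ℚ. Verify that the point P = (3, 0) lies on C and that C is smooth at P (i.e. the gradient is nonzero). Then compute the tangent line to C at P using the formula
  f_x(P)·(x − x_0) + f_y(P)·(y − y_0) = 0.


Tangent line at P: -59*x + 22*y + 177 = 0.

Step 1: f(3, 0) = 0, so P lies on C.
Step 2: partial derivatives
  f_x(x, y) = -6*x**2 + 4*x*y - 2*x - y**2 + 2*y + 1, f_y(x, y) = 2*x**2 - 2*x*y + 2*x - 6*y**2 + 2*y - 2.
  f_x(P) = -59, f_y(P) = 22 (gradient nonzero, so P is smooth).
Step 3: tangent line at P: -59·(x − 3) + 22·(y − 0) = 0.
Expanding: -59*x + 22*y + 177 = 0.


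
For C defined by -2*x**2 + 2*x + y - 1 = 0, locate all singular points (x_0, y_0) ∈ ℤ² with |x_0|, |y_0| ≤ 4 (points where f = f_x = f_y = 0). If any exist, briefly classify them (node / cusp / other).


No singular points in the scanned grid; C is smooth there.

Compute partial derivatives:
  f_x = 2 - 4*x.
  f_y = 1.
f_y = 1 is a nonzero constant, so f_y never vanishes: no point (x, y) can satisfy f = f_x = f_y = 0. In particular no (x, y) ∈ {−4, ..., 4}² is singular; the curve is smooth.


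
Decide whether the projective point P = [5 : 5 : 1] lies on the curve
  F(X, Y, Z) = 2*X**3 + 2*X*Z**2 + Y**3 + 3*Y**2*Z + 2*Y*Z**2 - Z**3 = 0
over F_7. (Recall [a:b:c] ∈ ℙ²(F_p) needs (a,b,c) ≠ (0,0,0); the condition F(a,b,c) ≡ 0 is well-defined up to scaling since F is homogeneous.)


F(5,5,1) ≡ 0 (mod 7); P is on the curve.

Evaluate F(5, 5, 1) term-by-term (mod 7).
  2*X**3 ↦ 2·125·1·1 = 250
  2*X*Z**2 ↦ 2·5·1·1 = 10
  Y**3 ↦ 1·1·125·1 = 125
  3*Y**2*Z ↦ 3·1·25·1 = 75
  2*Y*Z**2 ↦ 2·1·5·1 = 10
  -Z**3 ↦ -1·1·1·1 = -1
Sum: F(5, 5, 1) = (250) + (10) + (125) + (75) + (10) + (-1) = 469.
Reducing mod 7: 469 ≡ 0 (mod 7).
Since F(a, b, c) ≡ 0 (mod 7), P lies on the curve.


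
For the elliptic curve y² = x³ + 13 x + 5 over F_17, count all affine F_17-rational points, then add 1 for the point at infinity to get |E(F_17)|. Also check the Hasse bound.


Affine points = {(1, 6), (1, 11), (4, 6), (4, 11), (5, 5), (5, 12), (8, 3), (8, 14), (9, 1), (9, 16), (10, 8), (10, 9), (11, 0), (12, 6), (12, 11), (13, 5), (13, 12), (16, 5), (16, 12)}; affine count = 19; |E(F_17)| = 20.

Discriminant check: Δ ∝ 4a³ + 27b² = 4·13³ + 27·5² = 4·2197 + 27·25 ≡ 11 (mod 17). Nonzero ⇒ E is nonsingular.
For each x ∈ F_17, compute rhs = x³ + 13·x + 5 mod 17, then count y ∈ F_17 with y² ≡ rhs.
  x = 0: rhs = 5, matching y values: none (0 points).
  x = 1: rhs = 2, matching y values: 6, 11 (2 points).
  x = 2: rhs = 5, matching y values: none (0 points).
  x = 3: rhs = 3, matching y values: none (0 points).
  x = 4: rhs = 2, matching y values: 6, 11 (2 points).
  x = 5: rhs = 8, matching y values: 5, 12 (2 points).
  x = 6: rhs = 10, matching y values: none (0 points).
  x = 7: rhs = 14, matching y values: none (0 points).
  x = 8: rhs = 9, matching y values: 3, 14 (2 points).
  x = 9: rhs = 1, matching y values: 1, 16 (2 points).
  x = 10: rhs = 13, matching y values: 8, 9 (2 points).
  x = 11: rhs = 0, matching y values: 0 (1 points).
  x = 12: rhs = 2, matching y values: 6, 11 (2 points).
  x = 13: rhs = 8, matching y values: 5, 12 (2 points).
  x = 14: rhs = 7, matching y values: none (0 points).
  x = 15: rhs = 5, matching y values: none (0 points).
  x = 16: rhs = 8, matching y values: 5, 12 (2 points).
Total affine count: 19.
Full point count |E(F_17)| = 19 + 1 = 20.
Hasse bound: |20 − (17+1)| = |2| = 2 ≤ 2√17 ≈ 8.2462 ✓.


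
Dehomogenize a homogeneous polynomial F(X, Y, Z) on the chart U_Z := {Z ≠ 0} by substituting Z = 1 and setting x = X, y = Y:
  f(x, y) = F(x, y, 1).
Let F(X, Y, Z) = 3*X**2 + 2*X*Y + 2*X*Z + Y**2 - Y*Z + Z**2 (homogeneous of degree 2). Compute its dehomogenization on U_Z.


f(x, y) = 3*x**2 + 2*x*y + 2*x + y**2 - y + 1

On U_Z we set Z = 1. Each monomial c·X^i·Y^j·Z^k in F becomes c·x^i·y^j·1^k = c·x^i·y^j.
Substituting Z = 1: F(X, Y, 1) = 3*x**2 + 2*x*y + 2*x + y**2 - y + 1.
Note: deg(f) ≤ deg(F) = 2; strict inequality happens when F is divisible by Z (lost terms).


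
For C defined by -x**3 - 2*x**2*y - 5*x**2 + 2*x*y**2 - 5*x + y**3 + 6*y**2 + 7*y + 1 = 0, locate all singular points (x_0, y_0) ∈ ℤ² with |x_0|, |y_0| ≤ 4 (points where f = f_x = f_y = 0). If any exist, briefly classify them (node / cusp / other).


Singular points: {(-1, -1)}; classification: cusp.

Compute partial derivatives:
  f_x = -3*x**2 - 4*x*y - 10*x + 2*y**2 - 5.
  f_y = -2*x**2 + 4*x*y + 3*y**2 + 12*y + 7.
Scan x_0 ∈ {−4, ..., 4}. For each x_0, f_y(x_0, y) is a polynomial in y; find its integer roots y ∈ {−4, ..., 4}, then test f_x and f at those candidates.
  x = -4: f_y(-4, y) = 3*y**2 - 4*y - 25; no integer root y with |y| ≤ 4.
  x = -3: f_y(-3, y) = 3*y**2 - 11; no integer root y with |y| ≤ 4.
  x = -2: f_y(-2, y) = 3*y**2 + 4*y - 1; no integer root y with |y| ≤ 4.
  x = -1: f_y(-1, y) = 3*y**2 + 8*y + 5; vanishes at y ∈ {-1}. (-1, -1): f_x = 0, f = 0 — SINGULAR.
  x = 0: f_y(0, y) = 3*y**2 + 12*y + 7; no integer root y with |y| ≤ 4.
  x = 1: f_y(1, y) = 3*y**2 + 16*y + 5; no integer root y with |y| ≤ 4.
  x = 2: f_y(2, y) = 3*y**2 + 20*y - 1; no integer root y with |y| ≤ 4.
  x = 3: f_y(3, y) = 3*y**2 + 24*y - 11; no integer root y with |y| ≤ 4.
  x = 4: f_y(4, y) = 3*y**2 + 28*y - 25; no integer root y with |y| ≤ 4.
Only singular point on the grid: (-1, -1).
Classify: substitute x = -1 + u, y = -1 + v and expand: f = -u**3 - 2*u**2*v + 2*u*v**2 + v**3 + v**2.
No constant or linear terms (consistent with a singular point). Quadratic part: v**2. Cubic part: -u**3 - 2*u**2*v + 2*u*v**2 + v**3.
The quadratic part v**2 is a perfect square, so there is a single (double) tangent line v = 0, i.e. y = -1. Restricting the cubic part to that line (v = 0) leaves -u**3 ≠ 0, so f is not divisible by v and the branch is v² ≈ u**3 to lowest order — this is a cusp.
Classification: cusp.


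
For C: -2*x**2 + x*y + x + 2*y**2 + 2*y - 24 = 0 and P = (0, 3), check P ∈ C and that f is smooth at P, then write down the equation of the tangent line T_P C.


Tangent line at P: 4*x + 14*y - 42 = 0.

Step 1: f(0, 3) = 0, so P lies on C.
Step 2: partial derivatives
  f_x(x, y) = -4*x + y + 1, f_y(x, y) = x + 4*y + 2.
  f_x(P) = 4, f_y(P) = 14 (gradient nonzero, so P is smooth).
Step 3: tangent line at P: 4·(x − 0) + 14·(y − 3) = 0.
Expanding: 4*x + 14*y - 42 = 0.


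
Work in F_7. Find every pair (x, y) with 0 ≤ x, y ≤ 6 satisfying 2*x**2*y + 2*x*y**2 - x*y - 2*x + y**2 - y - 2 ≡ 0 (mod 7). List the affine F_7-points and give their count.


Affine F_7-points: {(0, 2), (0, 6), (4, 5), (4, 6), (5, 5), (6, 0), (6, 2)}; count = 7.

For each of the 49 pairs (x, y) ∈ F_7², evaluate f(x, y) mod 7. Record the zeros.
  x = 0: [0↦5, 1↦5, 2↦0, 3↦4, 4↦3, 5↦4, 6↦0]  zeros at y ∈ {2, 6}
  x = 1: [0↦3, 1↦6, 2↦1, 3↦2, 4↦2, 5↦1, 6↦6]  zeros at y ∈ ∅
  x = 2: [0↦1, 1↦4, 2↦3, 3↦5, 4↦3, 5↦4, 6↦1]  zeros at y ∈ ∅
  x = 3: [0↦6, 1↦6, 2↦6, 3↦6, 4↦6, 5↦6, 6↦6]  zeros at y ∈ ∅
  x = 4: [0↦4, 1↦5, 2↦3, 3↦5, 4↦4, 5↦0, 6↦0]  zeros at y ∈ {5, 6}
  x = 5: [0↦2, 1↦1, 2↦1, 3↦2, 4↦4, 5↦0, 6↦4]  zeros at y ∈ {5}
  x = 6: [0↦0, 1↦1, 2↦0, 3↦4, 4↦6, 5↦6, 6↦4]  zeros at y ∈ {0, 2}
Collecting zeros: affine points = {(0, 2), (0, 6), (4, 5), (4, 6), (5, 5), (6, 0), (6, 2)}.
Total count |C(F_7)_aff| = 7.


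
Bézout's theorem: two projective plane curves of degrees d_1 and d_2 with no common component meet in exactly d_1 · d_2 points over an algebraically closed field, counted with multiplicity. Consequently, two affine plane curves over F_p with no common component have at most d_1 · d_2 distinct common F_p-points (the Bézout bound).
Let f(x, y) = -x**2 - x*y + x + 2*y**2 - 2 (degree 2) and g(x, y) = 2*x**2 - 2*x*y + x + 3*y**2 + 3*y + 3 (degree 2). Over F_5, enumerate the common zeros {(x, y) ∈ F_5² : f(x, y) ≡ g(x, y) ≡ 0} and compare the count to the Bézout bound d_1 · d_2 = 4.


Common zeros: ∅; count = 0; Bézout bound = 4.

deg(f) = 2, deg(g) = 2, so Bézout bound = 4.
Scan x ∈ F_5. For each x, list the y ∈ F_5 with f(x, y) ≡ 0 and those with g(x, y) ≡ 0 (mod 5); the common zeros in that column are the intersection.
  x = 0: f ≡ 0 at y ∈ {1, 4}; g ≡ 0 at y ∈ ∅; common: ∅.
  x = 1: f ≡ 0 at y ∈ ∅; g ≡ 0 at y ∈ {1, 2}; common: ∅.
  x = 2: f ≡ 0 at y ∈ {2, 4}; g ≡ 0 at y ∈ {1}; common: ∅.
  x = 3: f ≡ 0 at y ∈ ∅; g ≡ 0 at y ∈ {2, 4}; common: ∅.
  x = 4: f ≡ 0 at y ∈ ∅; g ≡ 0 at y ∈ ∅; common: ∅.
Collecting: common zeros = ∅, so the count is 0.
Comparison with the Bézout bound: 0 ≤ 4 = deg(f)·deg(g), as expected for curves with no common component (the affine F_5-count falls short of the bound because intersections may lie at infinity, over extension fields, or carry multiplicity).


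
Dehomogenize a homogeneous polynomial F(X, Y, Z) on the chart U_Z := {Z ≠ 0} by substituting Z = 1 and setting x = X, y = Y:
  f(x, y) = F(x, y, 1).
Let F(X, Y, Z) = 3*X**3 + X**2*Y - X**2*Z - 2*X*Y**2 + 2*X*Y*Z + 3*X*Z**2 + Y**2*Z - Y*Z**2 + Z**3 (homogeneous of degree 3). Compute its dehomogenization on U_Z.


f(x, y) = 3*x**3 + x**2*y - x**2 - 2*x*y**2 + 2*x*y + 3*x + y**2 - y + 1

On U_Z we set Z = 1. Each monomial c·X^i·Y^j·Z^k in F becomes c·x^i·y^j·1^k = c·x^i·y^j.
Substituting Z = 1: F(X, Y, 1) = 3*x**3 + x**2*y - x**2 - 2*x*y**2 + 2*x*y + 3*x + y**2 - y + 1.
Note: deg(f) ≤ deg(F) = 3; strict inequality happens when F is divisible by Z (lost terms).


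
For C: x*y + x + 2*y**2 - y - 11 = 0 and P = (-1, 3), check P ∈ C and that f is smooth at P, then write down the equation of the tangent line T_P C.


Tangent line at P: 4*x + 10*y - 26 = 0.

Step 1: f(-1, 3) = 0, so P lies on C.
Step 2: partial derivatives
  f_x(x, y) = y + 1, f_y(x, y) = x + 4*y - 1.
  f_x(P) = 4, f_y(P) = 10 (gradient nonzero, so P is smooth).
Step 3: tangent line at P: 4·(x − -1) + 10·(y − 3) = 0.
Expanding: 4*x + 10*y - 26 = 0.


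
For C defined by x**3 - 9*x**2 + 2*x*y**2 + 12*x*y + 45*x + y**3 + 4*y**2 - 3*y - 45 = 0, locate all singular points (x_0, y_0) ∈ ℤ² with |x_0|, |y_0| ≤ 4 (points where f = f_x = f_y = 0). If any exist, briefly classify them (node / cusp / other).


Singular points: {(3, -3)}; classification: cusp.

Compute partial derivatives:
  f_x = 3*x**2 - 18*x + 2*y**2 + 12*y + 45.
  f_y = 4*x*y + 12*x + 3*y**2 + 8*y - 3.
Scan x_0 ∈ {−4, ..., 4}. For each x_0, f_y(x_0, y) is a polynomial in y; find its integer roots y ∈ {−4, ..., 4}, then test f_x and f at those candidates.
  x = -4: f_y(-4, y) = 3*y**2 - 8*y - 51; vanishes at y ∈ {-3}. (-4, -3): f_x = 147 ≠ 0.
  x = -3: f_y(-3, y) = 3*y**2 - 4*y - 39; vanishes at y ∈ {-3}. (-3, -3): f_x = 108 ≠ 0.
  x = -2: f_y(-2, y) = 3*y**2 - 27; vanishes at y ∈ {-3, 3}. (-2, -3): f_x = 75 ≠ 0; (-2, 3): f_x = 147 ≠ 0.
  x = -1: f_y(-1, y) = 3*y**2 + 4*y - 15; vanishes at y ∈ {-3}. (-1, -3): f_x = 48 ≠ 0.
  x = 0: f_y(0, y) = 3*y**2 + 8*y - 3; vanishes at y ∈ {-3}. (0, -3): f_x = 27 ≠ 0.
  x = 1: f_y(1, y) = 3*y**2 + 12*y + 9; vanishes at y ∈ {-3, -1}. (1, -3): f_x = 12 ≠ 0; (1, -1): f_x = 20 ≠ 0.
  x = 2: f_y(2, y) = 3*y**2 + 16*y + 21; vanishes at y ∈ {-3}. (2, -3): f_x = 3 ≠ 0.
  x = 3: f_y(3, y) = 3*y**2 + 20*y + 33; vanishes at y ∈ {-3}. (3, -3): f_x = 0, f = 0 — SINGULAR.
  x = 4: f_y(4, y) = 3*y**2 + 24*y + 45; vanishes at y ∈ {-3}. (4, -3): f_x = 3 ≠ 0.
Only singular point on the grid: (3, -3).
Classify: substitute x = 3 + u, y = -3 + v and expand: f = u**3 + 2*u*v**2 + v**3 + v**2.
No constant or linear terms (consistent with a singular point). Quadratic part: v**2. Cubic part: u**3 + 2*u*v**2 + v**3.
The quadratic part v**2 is a perfect square, so there is a single (double) tangent line v = 0, i.e. y = -3. Restricting the cubic part to that line (v = 0) leaves u**3 ≠ 0, so f is not divisible by v and the branch is v² ≈ -u**3 to lowest order — this is a cusp.
Classification: cusp.


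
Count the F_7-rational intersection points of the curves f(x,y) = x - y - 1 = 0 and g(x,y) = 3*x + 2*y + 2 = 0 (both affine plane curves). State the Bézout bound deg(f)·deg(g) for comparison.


Common zeros: {(0, 6)}; count = 1; Bézout bound = 1.

deg(f) = 1, deg(g) = 1, so Bézout bound = 1.
Scan x ∈ F_7. For each x, list the y ∈ F_7 with f(x, y) ≡ 0 and those with g(x, y) ≡ 0 (mod 7); the common zeros in that column are the intersection.
  x = 0: f ≡ 0 at y ∈ {6}; g ≡ 0 at y ∈ {6}; common: {6}.
  x = 1: f ≡ 0 at y ∈ {0}; g ≡ 0 at y ∈ {1}; common: ∅.
  x = 2: f ≡ 0 at y ∈ {1}; g ≡ 0 at y ∈ {3}; common: ∅.
  x = 3: f ≡ 0 at y ∈ {2}; g ≡ 0 at y ∈ {5}; common: ∅.
  x = 4: f ≡ 0 at y ∈ {3}; g ≡ 0 at y ∈ {0}; common: ∅.
  x = 5: f ≡ 0 at y ∈ {4}; g ≡ 0 at y ∈ {2}; common: ∅.
  x = 6: f ≡ 0 at y ∈ {5}; g ≡ 0 at y ∈ {4}; common: ∅.
Collecting: common zeros = {(0, 6)}, so the count is 1.
Comparison with the Bézout bound: 1 ≤ 1 = deg(f)·deg(g), as expected for curves with no common component (the bound is attained).


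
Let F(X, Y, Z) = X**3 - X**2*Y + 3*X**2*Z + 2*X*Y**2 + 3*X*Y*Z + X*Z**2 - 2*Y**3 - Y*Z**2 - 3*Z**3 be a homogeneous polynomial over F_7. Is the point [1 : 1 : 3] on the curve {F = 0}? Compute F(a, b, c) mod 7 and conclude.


F(1,1,3) ≡ 0 (mod 7); P is on the curve.

Evaluate F(1, 1, 3) term-by-term (mod 7).
  X**3 ↦ 1·1·1·1 = 1
  -X**2*Y ↦ -1·1·1·1 = -1
  3*X**2*Z ↦ 3·1·1·3 = 9
  2*X*Y**2 ↦ 2·1·1·1 = 2
  3*X*Y*Z ↦ 3·1·1·3 = 9
  X*Z**2 ↦ 1·1·1·9 = 9
  -2*Y**3 ↦ -2·1·1·1 = -2
  -Y*Z**2 ↦ -1·1·1·9 = -9
  -3*Z**3 ↦ -3·1·1·27 = -81
Sum: F(1, 1, 3) = (1) + (-1) + (9) + (2) + (9) + (9) + (-2) + (-9) + (-81) = -63.
Reducing mod 7: -63 ≡ 0 (mod 7).
Since F(a, b, c) ≡ 0 (mod 7), P lies on the curve.


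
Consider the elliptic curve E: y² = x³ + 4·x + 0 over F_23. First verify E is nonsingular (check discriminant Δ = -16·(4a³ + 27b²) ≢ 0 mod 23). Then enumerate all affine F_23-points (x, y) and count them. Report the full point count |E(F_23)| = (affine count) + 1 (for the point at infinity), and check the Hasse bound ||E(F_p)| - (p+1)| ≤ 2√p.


Affine points = {(0, 0), (2, 4), (2, 19), (3, 4), (3, 19), (7, 7), (7, 16), (9, 11), (9, 12), (11, 8), (11, 15), (13, 8), (13, 15), (15, 10), (15, 13), (17, 6), (17, 17), (18, 4), (18, 19), (19, 9), (19, 14), (22, 8), (22, 15)}; affine count = 23; |E(F_23)| = 24.

Discriminant check: Δ ∝ 4a³ + 27b² = 4·4³ + 27·0² = 4·64 + 27·0 ≡ 3 (mod 23). Nonzero ⇒ E is nonsingular.
For each x ∈ F_23, compute rhs = x³ + 4·x + 0 mod 23, then count y ∈ F_23 with y² ≡ rhs.
  x = 0: rhs = 0, matching y values: 0 (1 points).
  x = 1: rhs = 5, matching y values: none (0 points).
  x = 2: rhs = 16, matching y values: 4, 19 (2 points).
  x = 3: rhs = 16, matching y values: 4, 19 (2 points).
  x = 4: rhs = 11, matching y values: none (0 points).
  x = 5: rhs = 7, matching y values: none (0 points).
  x = 6: rhs = 10, matching y values: none (0 points).
  x = 7: rhs = 3, matching y values: 7, 16 (2 points).
  x = 8: rhs = 15, matching y values: none (0 points).
  x = 9: rhs = 6, matching y values: 11, 12 (2 points).
  x = 10: rhs = 5, matching y values: none (0 points).
  x = 11: rhs = 18, matching y values: 8, 15 (2 points).
  x = 12: rhs = 5, matching y values: none (0 points).
  x = 13: rhs = 18, matching y values: 8, 15 (2 points).
  x = 14: rhs = 17, matching y values: none (0 points).
  x = 15: rhs = 8, matching y values: 10, 13 (2 points).
  x = 16: rhs = 20, matching y values: none (0 points).
  x = 17: rhs = 13, matching y values: 6, 17 (2 points).
  x = 18: rhs = 16, matching y values: 4, 19 (2 points).
  x = 19: rhs = 12, matching y values: 9, 14 (2 points).
  x = 20: rhs = 7, matching y values: none (0 points).
  x = 21: rhs = 7, matching y values: none (0 points).
  x = 22: rhs = 18, matching y values: 8, 15 (2 points).
Total affine count: 23.
Full point count |E(F_23)| = 23 + 1 = 24.
Hasse bound: |24 − (23+1)| = |0| = 0 ≤ 2√23 ≈ 9.5917 ✓.


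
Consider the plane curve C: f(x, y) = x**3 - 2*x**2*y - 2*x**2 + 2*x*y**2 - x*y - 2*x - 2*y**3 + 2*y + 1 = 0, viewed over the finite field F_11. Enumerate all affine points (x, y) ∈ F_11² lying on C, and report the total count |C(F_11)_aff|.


Affine F_11-points: {(0, 2), (0, 7), (2, 4), (2, 10), (3, 1), (4, 8), (5, 0), (7, 2), (9, 0), (10, 0), (10, 2), (10, 8)}; count = 12.

For each of the 121 pairs (x, y) ∈ F_11², evaluate f(x, y) mod 11. Record the zeros.
  x = 0: [0↦1, 1↦1, 2↦0, 3↦8, 4↦2, 5↦3, 6↦10, 7↦0, 8↦5, 9↦2, 10↦1]  zeros at y ∈ {2, 7}
  x = 1: [0↦9, 1↦8, 2↦10, 3↦3, 4↦8, 5↦2, 6↦6, 7↦8, 8↦7, 9↦2, 10↦3]  zeros at y ∈ ∅
  x = 2: [0↦8, 1↦2, 2↦3, 3↦10, 4↦0, 5↦5, 6↦2, 7↦1, 8↦1, 9↦1, 10↦0]  zeros at y ∈ {4, 10}
  x = 3: [0↦4, 1↦0, 2↦7, 3↦2, 4↦6, 5↦7, 6↦4, 7↦7, 8↦4, 9↦5, 10↦9]  zeros at y ∈ {1}
  x = 4: [0↦3, 1↦8, 2↦6, 3↦7, 4↦10, 5↦3, 6↦7, 7↦10, 8↦0, 9↦9, 10↦3]  zeros at y ∈ {8}
  x = 5: [0↦0, 1↦10, 2↦6, 3↦9, 4↦7, 5↦10, 6↦6, 7↦5, 8↦6, 9↦8, 10↦10]  zeros at y ∈ {0}
  x = 6: [0↦1, 1↦1, 2↦2, 3↦3, 4↦3, 5↦1, 6↦7, 7↦9, 8↦6, 9↦8, 10↦3]  zeros at y ∈ ∅
  x = 7: [0↦1, 1↦9, 2↦0, 3↦6, 4↦4, 5↦4, 6↦5, 7↦6, 8↦6, 9↦4, 10↦10]  zeros at y ∈ {2}
  x = 8: [0↦6, 1↦7, 2↦6, 3↦2, 4↦5, 5↦3, 6↦6, 7↦2, 8↦1, 9↦2, 10↦4]  zeros at y ∈ ∅
  x = 9: [0↦0, 1↦1, 2↦4, 3↦8, 4↦1, 5↦4, 6↦5, 7↦3, 8↦8, 9↦8, 10↦2]  zeros at y ∈ {0}
  x = 10: [0↦0, 1↦8, 2↦0, 3↦8, 4↦9, 5↦2, 6↦8, 7↦4, 8↦0, 9↦6, 10↦10]  zeros at y ∈ {0, 2, 8}
Collecting zeros: affine points = {(0, 2), (0, 7), (2, 4), (2, 10), (3, 1), (4, 8), (5, 0), (7, 2), (9, 0), (10, 0), (10, 2), (10, 8)}.
Total count |C(F_11)_aff| = 12.


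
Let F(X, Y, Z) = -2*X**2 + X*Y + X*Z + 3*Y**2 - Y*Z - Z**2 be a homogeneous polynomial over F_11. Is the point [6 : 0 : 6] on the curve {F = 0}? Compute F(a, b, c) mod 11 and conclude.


F(6,0,6) ≡ 5 (mod 11); P is NOT on the curve.

Evaluate F(6, 0, 6) term-by-term (mod 11).
  -2*X**2 ↦ -2·36·1·1 = -72
  X*Y ↦ 1·6·0·1 = 0
  X*Z ↦ 1·6·1·6 = 36
  3*Y**2 ↦ 3·1·0·1 = 0
  -Y*Z ↦ -1·1·0·6 = 0
  -Z**2 ↦ -1·1·1·36 = -36
Sum: F(6, 0, 6) = (-72) + (0) + (36) + (0) + (0) + (-36) = -72.
Reducing mod 11: -72 ≡ 5 (mod 11).
Since F(a, b, c) ≡ 5 ≠ 0 (mod 11), P does NOT lie on the curve.


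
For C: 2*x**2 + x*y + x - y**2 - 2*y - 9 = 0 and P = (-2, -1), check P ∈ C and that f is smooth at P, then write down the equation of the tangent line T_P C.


Tangent line at P: -8*x - 2*y - 18 = 0.

Step 1: f(-2, -1) = 0, so P lies on C.
Step 2: partial derivatives
  f_x(x, y) = 4*x + y + 1, f_y(x, y) = x - 2*y - 2.
  f_x(P) = -8, f_y(P) = -2 (gradient nonzero, so P is smooth).
Step 3: tangent line at P: -8·(x − -2) + -2·(y − -1) = 0.
Expanding: -8*x - 2*y - 18 = 0.
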